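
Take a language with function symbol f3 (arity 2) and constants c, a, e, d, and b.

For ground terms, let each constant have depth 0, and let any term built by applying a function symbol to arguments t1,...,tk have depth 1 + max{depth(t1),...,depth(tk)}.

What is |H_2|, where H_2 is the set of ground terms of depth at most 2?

905

Let N_k count ground terms of depth at most k. Each non-constant term of depth ≤ k is some function symbol applied to depth-≤(k−1) arguments, giving N_k = 5 + N_{k-1}^2.
N_0 = 5
N_1 = 5 + 5^2 = 30
N_2 = 5 + 30^2 = 905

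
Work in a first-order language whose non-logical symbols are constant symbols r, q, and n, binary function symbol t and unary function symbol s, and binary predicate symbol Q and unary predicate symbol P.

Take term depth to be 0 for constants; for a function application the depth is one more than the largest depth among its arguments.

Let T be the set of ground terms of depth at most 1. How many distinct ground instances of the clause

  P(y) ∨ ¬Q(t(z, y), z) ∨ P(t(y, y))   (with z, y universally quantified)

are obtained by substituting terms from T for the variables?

Ground terms of depth ≤ 1:
  If N_k denotes the number of depth-≤k ground terms, the 3 constants give N_0 = 3, and each function symbol of arity r contributes N_{k-1}^r new terms at level k: N_k = 3 + N_{k-1}^2 + N_{k-1}.
  N_0 = 3
  N_1 = 3 + 3^2 + 3 = 15
So there are 15 ground terms available for substitution.
Each of z, y ranges independently over the available ground terms, and distinct assignments produce distinct instances.
Number of ground instances = 15^2 = 225.

225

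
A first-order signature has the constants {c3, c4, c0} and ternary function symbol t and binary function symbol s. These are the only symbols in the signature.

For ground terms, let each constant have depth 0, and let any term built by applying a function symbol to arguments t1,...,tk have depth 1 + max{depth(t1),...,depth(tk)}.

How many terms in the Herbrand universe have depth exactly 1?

Let N_k count ground terms of depth at most k. Each non-constant term of depth ≤ k is some function symbol applied to depth-≤(k−1) arguments, giving N_k = 3 + N_{k-1}^3 + N_{k-1}^2.
N_0 = 3
N_1 = 3 + 3^3 + 3^2 = 39
Terms of depth exactly 1: N_1 − N_0 = 39 − 3 = 36.

36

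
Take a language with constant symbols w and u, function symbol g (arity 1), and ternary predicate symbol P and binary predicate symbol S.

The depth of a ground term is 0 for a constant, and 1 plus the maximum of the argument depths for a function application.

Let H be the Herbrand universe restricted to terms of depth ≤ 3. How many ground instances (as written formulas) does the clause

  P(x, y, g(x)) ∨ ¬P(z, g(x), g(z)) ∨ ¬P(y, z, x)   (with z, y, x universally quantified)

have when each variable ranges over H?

512

Ground terms of depth ≤ 3:
  Let N_k count ground terms of depth at most k. Each non-constant term of depth ≤ k is some function symbol applied to depth-≤(k−1) arguments, giving N_k = 2 + N_{k-1}.
  N_0 = 2
  N_1 = 2 + 2 = 4
  N_2 = 2 + 4 = 6
  N_3 = 2 + 6 = 8
  Explicitly: w, u, g(w), g(u), g(g(w)), g(g(u)), g(g(g(w))), g(g(g(u))).
So there are 8 ground terms available for substitution.
Each of z, y, x ranges independently over the available ground terms, and distinct assignments produce distinct instances.
Number of ground instances = 8^3 = 512.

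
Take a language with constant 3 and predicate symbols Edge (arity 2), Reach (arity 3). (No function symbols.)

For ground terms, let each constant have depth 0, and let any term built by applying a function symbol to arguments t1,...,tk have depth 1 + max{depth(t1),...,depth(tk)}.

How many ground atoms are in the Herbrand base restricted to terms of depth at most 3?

2

First count ground terms of depth ≤ 3.
With no function symbols every ground term is a constant, so there is exactly 1 ground term at every depth bound.
N_0 = 1
N_1 = 1
N_2 = 1
N_3 = 1
So |H| = 1.
Each predicate of arity r yields |H|^r ground atoms (one per choice of an r-tuple from H):
  Edge: 1^2 = 1;  Reach: 1^3 = 1
Total ground atoms: 1 + 1 = 2.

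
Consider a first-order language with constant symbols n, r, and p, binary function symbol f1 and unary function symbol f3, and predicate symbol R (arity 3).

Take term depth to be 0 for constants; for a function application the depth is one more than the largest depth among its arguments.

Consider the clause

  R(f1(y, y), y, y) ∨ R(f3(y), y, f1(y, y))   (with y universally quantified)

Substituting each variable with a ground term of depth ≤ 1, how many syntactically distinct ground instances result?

15

Ground terms of depth ≤ 1:
  Let N_k count ground terms of depth at most k. Each non-constant term of depth ≤ k is some function symbol applied to depth-≤(k−1) arguments, giving N_k = 3 + N_{k-1}^2 + N_{k-1}.
  N_0 = 3
  N_1 = 3 + 3^2 + 3 = 15
So there are 15 ground terms available for substitution.
There is 1 variable to instantiate (y),  occurring in at least one literal, so different choices give different ground instances.
Number of ground instances = 15.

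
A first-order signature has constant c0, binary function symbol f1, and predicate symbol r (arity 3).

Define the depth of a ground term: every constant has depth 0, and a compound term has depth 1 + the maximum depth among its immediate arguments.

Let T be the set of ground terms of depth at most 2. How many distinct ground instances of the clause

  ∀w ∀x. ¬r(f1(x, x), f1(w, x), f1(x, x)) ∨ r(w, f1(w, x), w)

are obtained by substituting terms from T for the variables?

25

Ground terms of depth ≤ 2:
  If N_k denotes the number of depth-≤k ground terms, the 1 constant gives N_0 = 1, and each function symbol of arity r contributes N_{k-1}^r new terms at level k: N_k = 1 + N_{k-1}^2.
  N_0 = 1
  N_1 = 1 + 1^2 = 2
  N_2 = 1 + 2^2 = 5
  Explicitly: c0, f1(c0, c0), f1(c0, f1(c0, c0)), f1(f1(c0, c0), c0), f1(f1(c0, c0), f1(c0, c0)).
So there are 5 ground terms available for substitution.
There are 2 variables to instantiate (w, x), each occurring in at least one literal, so different choices give different ground instances.
Number of ground instances = 5^2 = 25.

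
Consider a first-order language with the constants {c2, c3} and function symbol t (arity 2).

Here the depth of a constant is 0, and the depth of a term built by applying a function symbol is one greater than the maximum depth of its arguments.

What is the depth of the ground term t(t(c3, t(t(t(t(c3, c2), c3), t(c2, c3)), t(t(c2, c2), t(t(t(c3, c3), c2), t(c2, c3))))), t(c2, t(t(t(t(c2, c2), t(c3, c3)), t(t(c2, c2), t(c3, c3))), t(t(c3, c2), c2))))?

7

depth(t(c3, c2)) = 1 + max(0, 0) = 1
depth(t(t(c3, c2), c3)) = 1 + max(1, 0) = 2
depth(t(c2, c3)) = 1 + max(0, 0) = 1
depth(t(t(t(c3, c2), c3), t(c2, c3))) = 1 + max(2, 1) = 3
depth(t(c2, c2)) = 1 + max(0, 0) = 1
depth(t(c3, c3)) = 1 + max(0, 0) = 1
depth(t(t(c3, c3), c2)) = 1 + max(1, 0) = 2
depth(t(t(t(c3, c3), c2), t(c2, c3))) = 1 + max(2, 1) = 3
depth(t(t(c2, c2), t(t(t(c3, c3), c2), t(c2, c3)))) = 1 + max(1, 3) = 4
depth(t(t(t(t(c3, c2), c3), t(c2, c3)), t(t(c2, c2), t(t(t(c3, c3), c2), t(c2, c3))))) = 1 + max(3, 4) = 5
depth(t(c3, t(t(t(t(c3, c2), c3), t(c2, c3)), t(t(c2, c2), t(t(t(c3, c3), c2), t(c2, c3)))))) = 1 + max(0, 5) = 6
depth(t(t(c2, c2), t(c3, c3))) = 1 + max(1, 1) = 2
depth(t(t(t(c2, c2), t(c3, c3)), t(t(c2, c2), t(c3, c3)))) = 1 + max(2, 2) = 3
depth(t(t(c3, c2), c2)) = 1 + max(1, 0) = 2
depth(t(t(t(t(c2, c2), t(c3, c3)), t(t(c2, c2), t(c3, c3))), t(t(c3, c2), c2))) = 1 + max(3, 2) = 4
depth(t(c2, t(t(t(t(c2, c2), t(c3, c3)), t(t(c2, c2), t(c3, c3))), t(t(c3, c2), c2)))) = 1 + max(0, 4) = 5
depth(t(t(c3, t(t(t(t(c3, c2), c3), t(c2, c3)), t(t(c2, c2), t(t(t(c3, c3), c2), t(c2, c3))))), t(c2, t(t(t(t(c2, c2), t(c3, c3)), t(t(c2, c2), t(c3, c3))), t(t(c3, c2), c2))))) = 1 + max(6, 5) = 7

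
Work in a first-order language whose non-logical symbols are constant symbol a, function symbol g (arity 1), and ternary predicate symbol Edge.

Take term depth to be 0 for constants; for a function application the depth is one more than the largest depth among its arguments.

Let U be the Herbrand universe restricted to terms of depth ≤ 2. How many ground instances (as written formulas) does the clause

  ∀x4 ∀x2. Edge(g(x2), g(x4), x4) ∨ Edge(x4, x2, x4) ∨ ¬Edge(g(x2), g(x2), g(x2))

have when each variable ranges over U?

Ground terms of depth ≤ 2:
  Write N_k for the number of ground terms of depth ≤ k. A term of depth ≤ k is either a constant or a function symbol applied to arguments of depth ≤ k−1, so N_k = 1 + N_{k-1}.
  N_0 = 1
  N_1 = 1 + 1 = 2
  N_2 = 1 + 2 = 3
So there are 3 ground terms available for substitution.
There are 2 variables to instantiate (x4, x2), each occurring in at least one literal, so different choices give different ground instances.
Number of ground instances = 3^2 = 9.

9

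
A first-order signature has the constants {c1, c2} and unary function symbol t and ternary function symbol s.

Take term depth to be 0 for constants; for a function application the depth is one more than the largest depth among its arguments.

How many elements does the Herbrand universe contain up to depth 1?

Write N_k for the number of ground terms of depth ≤ k. A term of depth ≤ k is either a constant or a function symbol applied to arguments of depth ≤ k−1, so N_k = 2 + N_{k-1} + N_{k-1}^3.
N_0 = 2
N_1 = 2 + 2 + 2^3 = 12
Explicitly: c1, c2, t(c1), t(c2), s(c1, c1, c1), s(c1, c1, c2), s(c1, c2, c1), s(c1, c2, c2), s(c2, c1, c1), s(c2, c1, c2), s(c2, c2, c1), s(c2, c2, c2).

12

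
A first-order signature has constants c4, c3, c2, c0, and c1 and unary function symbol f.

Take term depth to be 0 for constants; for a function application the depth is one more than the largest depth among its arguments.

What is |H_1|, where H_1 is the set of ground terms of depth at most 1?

Write N_k for the number of ground terms of depth ≤ k. A term of depth ≤ k is either a constant or a function symbol applied to arguments of depth ≤ k−1, so N_k = 5 + N_{k-1}.
N_0 = 5
N_1 = 5 + 5 = 10
Explicitly: c4, c3, c2, c0, c1, f(c4), f(c3), f(c2), f(c0), f(c1).

10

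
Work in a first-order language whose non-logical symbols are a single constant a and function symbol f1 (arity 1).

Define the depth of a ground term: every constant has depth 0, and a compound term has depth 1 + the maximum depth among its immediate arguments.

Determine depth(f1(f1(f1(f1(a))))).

4

depth(f1(a)) = 1 + depth(a) = 1 + 0 = 1
depth(f1(f1(a))) = 1 + depth(f1(a)) = 1 + 1 = 2
depth(f1(f1(f1(a)))) = 1 + depth(f1(f1(a))) = 1 + 2 = 3
depth(f1(f1(f1(f1(a))))) = 1 + depth(f1(f1(f1(a)))) = 1 + 3 = 4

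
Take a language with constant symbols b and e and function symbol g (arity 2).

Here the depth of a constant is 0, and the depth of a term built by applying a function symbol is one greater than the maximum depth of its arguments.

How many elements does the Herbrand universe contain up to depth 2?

Count level by level. With function symbols g/2, the terms of depth ≤ k are the 2 constants together with each function applied to depth-≤(k−1) tuples, so N_k = 2 + N_{k-1}^2.
N_0 = 2
N_1 = 2 + 2^2 = 6
N_2 = 2 + 6^2 = 38

38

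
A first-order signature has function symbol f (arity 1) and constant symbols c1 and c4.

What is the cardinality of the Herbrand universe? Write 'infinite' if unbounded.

The signature has at least one function symbol (f, arity 1) and at least one constant (c1).
Iterating f gives infinitely many distinct ground terms: c1, f(c1), f(f(c1)), ...
So the Herbrand universe is infinite.

infinite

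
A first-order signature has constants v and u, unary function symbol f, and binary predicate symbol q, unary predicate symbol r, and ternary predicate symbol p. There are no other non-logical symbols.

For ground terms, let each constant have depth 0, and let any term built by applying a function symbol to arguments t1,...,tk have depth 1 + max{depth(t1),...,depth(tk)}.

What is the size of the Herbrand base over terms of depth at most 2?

First count ground terms of depth ≤ 2.
If N_k denotes the number of depth-≤k ground terms, the 2 constants give N_0 = 2, and each function symbol of arity r contributes N_{k-1}^r new terms at level k: N_k = 2 + N_{k-1}.
N_0 = 2
N_1 = 2 + 2 = 4
N_2 = 2 + 4 = 6
So |H| = 6.
Each predicate of arity r yields |H|^r ground atoms (one per choice of an r-tuple from H):
  q: 6^2 = 36;  r: 6;  p: 6^3 = 216
Total ground atoms: 36 + 6 + 216 = 258.

258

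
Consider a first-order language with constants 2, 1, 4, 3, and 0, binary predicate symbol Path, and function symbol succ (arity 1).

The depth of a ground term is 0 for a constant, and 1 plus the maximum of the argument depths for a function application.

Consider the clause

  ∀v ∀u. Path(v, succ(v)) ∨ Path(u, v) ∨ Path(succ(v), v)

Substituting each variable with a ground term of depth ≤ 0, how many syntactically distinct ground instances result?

Ground terms of depth ≤ 0:
  Let N_k count ground terms of depth at most k. Each non-constant term of depth ≤ k is some function symbol applied to depth-≤(k−1) arguments, giving N_k = 5 + N_{k-1}.
  N_0 = 5
So there are 5 ground terms available for substitution.
Each of v, u ranges independently over the available ground terms, and distinct assignments produce distinct instances.
Number of ground instances = 5^2 = 25.

25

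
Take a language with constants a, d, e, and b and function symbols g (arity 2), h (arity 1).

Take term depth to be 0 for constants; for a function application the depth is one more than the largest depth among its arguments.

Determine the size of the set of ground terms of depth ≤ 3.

365424

Write N_k for the number of ground terms of depth ≤ k. A term of depth ≤ k is either a constant or a function symbol applied to arguments of depth ≤ k−1, so N_k = 4 + N_{k-1}^2 + N_{k-1}.
N_0 = 4
N_1 = 4 + 4^2 + 4 = 24
N_2 = 4 + 24^2 + 24 = 604
N_3 = 4 + 604^2 + 604 = 365424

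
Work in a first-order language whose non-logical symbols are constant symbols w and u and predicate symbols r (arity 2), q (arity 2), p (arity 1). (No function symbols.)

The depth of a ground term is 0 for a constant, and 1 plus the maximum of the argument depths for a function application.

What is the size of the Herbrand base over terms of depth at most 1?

10

First count ground terms of depth ≤ 1.
With no function symbols every ground term is a constant, so there are exactly 2 ground terms at every depth bound.
N_0 = 2
N_1 = 2
Explicitly: w, u.
So |H| = 2.
A ground atom is a predicate applied to a tuple of terms from H, so the count is the sum over predicates of |H|^arity:
  r: 2^2 = 4;  q: 2^2 = 4;  p: 2
Total ground atoms: 4 + 4 + 2 = 10.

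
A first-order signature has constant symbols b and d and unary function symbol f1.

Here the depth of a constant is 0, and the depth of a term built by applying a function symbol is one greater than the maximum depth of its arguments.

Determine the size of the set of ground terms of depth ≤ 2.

6

Count level by level. With function symbols f1/1, the terms of depth ≤ k are the 2 constants together with each function applied to depth-≤(k−1) tuples, so N_k = 2 + N_{k-1}.
N_0 = 2
N_1 = 2 + 2 = 4
N_2 = 2 + 4 = 6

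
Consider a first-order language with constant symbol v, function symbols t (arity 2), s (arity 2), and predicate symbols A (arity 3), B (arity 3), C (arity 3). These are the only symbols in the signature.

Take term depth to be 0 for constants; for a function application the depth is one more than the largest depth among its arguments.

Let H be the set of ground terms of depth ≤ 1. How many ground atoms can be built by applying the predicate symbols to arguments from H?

81

First count ground terms of depth ≤ 1.
Let N_k = |{terms of depth ≤ k}|. Then N_0 = 1 and N_k = 1 + N_{k-1}^2 + N_{k-1}^2 for k ≥ 1 (one summand per function symbol, arity giving the exponent).
N_0 = 1
N_1 = 1 + 1^2 + 1^2 = 3
So |H| = 3.
Each predicate of arity r yields |H|^r ground atoms (one per choice of an r-tuple from H):
  A: 3^3 = 27;  B: 3^3 = 27;  C: 3^3 = 27
Total ground atoms: 27 + 27 + 27 = 81.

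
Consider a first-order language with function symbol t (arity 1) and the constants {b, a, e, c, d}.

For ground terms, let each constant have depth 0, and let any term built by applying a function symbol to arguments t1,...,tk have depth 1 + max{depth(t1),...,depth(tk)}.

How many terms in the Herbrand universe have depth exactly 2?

5

Let N_k = |{terms of depth ≤ k}|. Then N_0 = 5 and N_k = 5 + N_{k-1} for k ≥ 1 (one summand per function symbol, arity giving the exponent).
N_0 = 5
N_1 = 5 + 5 = 10
N_2 = 5 + 10 = 15
Terms of depth exactly 2: N_2 − N_1 = 15 − 10 = 5.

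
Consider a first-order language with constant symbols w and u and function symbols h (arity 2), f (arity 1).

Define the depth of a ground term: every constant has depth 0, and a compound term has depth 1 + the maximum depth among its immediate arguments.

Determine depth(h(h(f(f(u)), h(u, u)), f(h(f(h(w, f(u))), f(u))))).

depth(f(u)) = 1 + depth(u) = 1 + 0 = 1
depth(f(f(u))) = 1 + depth(f(u)) = 1 + 1 = 2
depth(h(u, u)) = 1 + max(0, 0) = 1
depth(h(f(f(u)), h(u, u))) = 1 + max(2, 1) = 3
depth(h(w, f(u))) = 1 + max(0, 1) = 2
depth(f(h(w, f(u)))) = 1 + depth(h(w, f(u))) = 1 + 2 = 3
depth(h(f(h(w, f(u))), f(u))) = 1 + max(3, 1) = 4
depth(f(h(f(h(w, f(u))), f(u)))) = 1 + depth(h(f(h(w, f(u))), f(u))) = 1 + 4 = 5
depth(h(h(f(f(u)), h(u, u)), f(h(f(h(w, f(u))), f(u))))) = 1 + max(3, 5) = 6

6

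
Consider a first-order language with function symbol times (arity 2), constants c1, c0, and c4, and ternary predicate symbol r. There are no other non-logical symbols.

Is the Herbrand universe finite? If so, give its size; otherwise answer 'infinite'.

The signature has at least one function symbol (times, arity 2) and at least one constant (c1).
Iterating times gives infinitely many distinct ground terms: c1, times(c1, c1), times(times(c1, c1), times(c1, c1)), ...
So the Herbrand universe is infinite.

infinite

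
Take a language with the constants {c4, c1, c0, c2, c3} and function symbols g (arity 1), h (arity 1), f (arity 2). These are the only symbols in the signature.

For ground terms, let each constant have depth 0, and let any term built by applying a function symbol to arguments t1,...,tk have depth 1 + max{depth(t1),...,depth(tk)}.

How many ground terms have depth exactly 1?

Let N_k = |{terms of depth ≤ k}|. Then N_0 = 5 and N_k = 5 + N_{k-1} + N_{k-1} + N_{k-1}^2 for k ≥ 1 (one summand per function symbol, arity giving the exponent).
N_0 = 5
N_1 = 5 + 5 + 5 + 5^2 = 40
Terms of depth exactly 1: N_1 − N_0 = 40 − 5 = 35.

35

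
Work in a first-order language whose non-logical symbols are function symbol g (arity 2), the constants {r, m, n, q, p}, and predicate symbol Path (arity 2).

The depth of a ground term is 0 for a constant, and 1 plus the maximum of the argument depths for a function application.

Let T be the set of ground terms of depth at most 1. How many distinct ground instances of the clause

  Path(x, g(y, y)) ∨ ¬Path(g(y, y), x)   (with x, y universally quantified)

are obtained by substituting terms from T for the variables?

900

Ground terms of depth ≤ 1:
  Let N_k = |{terms of depth ≤ k}|. Then N_0 = 5 and N_k = 5 + N_{k-1}^2 for k ≥ 1 (one summand per function symbol, arity giving the exponent).
  N_0 = 5
  N_1 = 5 + 5^2 = 30
So there are 30 ground terms available for substitution.
The body mentions every one of the 2 quantified variables; since ground terms form a free algebra, no two substitutions collapse to the same formula.
Number of ground instances = 30^2 = 900.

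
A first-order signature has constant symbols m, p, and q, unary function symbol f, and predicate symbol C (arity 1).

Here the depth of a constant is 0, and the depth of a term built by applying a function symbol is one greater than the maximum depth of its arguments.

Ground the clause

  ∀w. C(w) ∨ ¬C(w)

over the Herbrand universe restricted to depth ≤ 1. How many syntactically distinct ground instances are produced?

6

Ground terms of depth ≤ 1:
  Let N_k count ground terms of depth at most k. Each non-constant term of depth ≤ k is some function symbol applied to depth-≤(k−1) arguments, giving N_k = 3 + N_{k-1}.
  N_0 = 3
  N_1 = 3 + 3 = 6
So there are 6 ground terms available for substitution.
The variable w ranges independently over the available ground terms, and distinct assignments produce distinct instances.
Number of ground instances = 6.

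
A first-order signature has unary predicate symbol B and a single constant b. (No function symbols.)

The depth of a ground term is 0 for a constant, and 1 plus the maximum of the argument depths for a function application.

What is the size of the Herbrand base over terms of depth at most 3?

1

First count ground terms of depth ≤ 3.
With no function symbols every ground term is a constant, so there is exactly 1 ground term at every depth bound.
N_0 = 1
N_1 = 1
N_2 = 1
N_3 = 1
So |H| = 1.
Each predicate of arity r yields |H|^r ground atoms (one per choice of an r-tuple from H):
  B: 1
Total ground atoms: 1.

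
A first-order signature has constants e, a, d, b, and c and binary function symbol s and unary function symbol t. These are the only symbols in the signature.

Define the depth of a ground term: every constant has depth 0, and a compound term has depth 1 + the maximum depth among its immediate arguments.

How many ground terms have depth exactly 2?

Count level by level. With function symbols s/2, t/1, the terms of depth ≤ k are the 5 constants together with each function applied to depth-≤(k−1) tuples, so N_k = 5 + N_{k-1}^2 + N_{k-1}.
N_0 = 5
N_1 = 5 + 5^2 + 5 = 35
N_2 = 5 + 35^2 + 35 = 1265
Terms of depth exactly 2: N_2 − N_1 = 1265 − 35 = 1230.

1230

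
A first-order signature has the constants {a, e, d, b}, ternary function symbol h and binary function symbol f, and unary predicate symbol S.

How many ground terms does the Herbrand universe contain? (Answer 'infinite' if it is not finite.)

The signature has at least one function symbol (h, arity 3) and at least one constant (a).
Iterating h gives infinitely many distinct ground terms: a, h(a, a, a), h(h(a, a, a), h(a, a, a), h(a, a, a)), ...
So the Herbrand universe is infinite.

infinite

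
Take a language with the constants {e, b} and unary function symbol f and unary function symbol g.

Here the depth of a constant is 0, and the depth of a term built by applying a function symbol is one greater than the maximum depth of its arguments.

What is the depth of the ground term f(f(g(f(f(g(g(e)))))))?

7

depth(g(e)) = 1 + depth(e) = 1 + 0 = 1
depth(g(g(e))) = 1 + depth(g(e)) = 1 + 1 = 2
depth(f(g(g(e)))) = 1 + depth(g(g(e))) = 1 + 2 = 3
depth(f(f(g(g(e))))) = 1 + depth(f(g(g(e)))) = 1 + 3 = 4
depth(g(f(f(g(g(e)))))) = 1 + depth(f(f(g(g(e))))) = 1 + 4 = 5
depth(f(g(f(f(g(g(e))))))) = 1 + depth(g(f(f(g(g(e)))))) = 1 + 5 = 6
depth(f(f(g(f(f(g(g(e)))))))) = 1 + depth(f(g(f(f(g(g(e))))))) = 1 + 6 = 7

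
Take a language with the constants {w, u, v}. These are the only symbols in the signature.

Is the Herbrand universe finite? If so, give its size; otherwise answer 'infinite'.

There are no function symbols, so every ground term is one of the 3 constants.
The Herbrand universe is {w, u, v}, which is finite with 3 elements.

3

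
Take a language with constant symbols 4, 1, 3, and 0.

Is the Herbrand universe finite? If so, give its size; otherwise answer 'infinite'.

There are no function symbols, so every ground term is one of the 4 constants.
The Herbrand universe is {4, 1, 3, 0}, which is finite with 4 elements.

4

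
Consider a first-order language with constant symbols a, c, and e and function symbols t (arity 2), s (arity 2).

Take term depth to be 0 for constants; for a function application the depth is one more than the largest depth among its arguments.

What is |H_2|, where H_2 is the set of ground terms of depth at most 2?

If N_k denotes the number of depth-≤k ground terms, the 3 constants give N_0 = 3, and each function symbol of arity r contributes N_{k-1}^r new terms at level k: N_k = 3 + N_{k-1}^2 + N_{k-1}^2.
N_0 = 3
N_1 = 3 + 3^2 + 3^2 = 21
N_2 = 3 + 21^2 + 21^2 = 885

885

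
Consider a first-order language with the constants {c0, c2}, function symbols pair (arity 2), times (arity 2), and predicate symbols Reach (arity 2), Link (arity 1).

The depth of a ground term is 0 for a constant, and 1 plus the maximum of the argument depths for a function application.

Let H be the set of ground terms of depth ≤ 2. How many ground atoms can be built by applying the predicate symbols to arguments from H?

First count ground terms of depth ≤ 2.
Count level by level. With function symbols pair/2, times/2, the terms of depth ≤ k are the 2 constants together with each function applied to depth-≤(k−1) tuples, so N_k = 2 + N_{k-1}^2 + N_{k-1}^2.
N_0 = 2
N_1 = 2 + 2^2 + 2^2 = 10
N_2 = 2 + 10^2 + 10^2 = 202
So |H| = 202.
For each predicate symbol, the number of ground atoms is |H| raised to its arity; summing:
  Reach: 202^2 = 40804;  Link: 202
Total ground atoms: 40804 + 202 = 41006.

41006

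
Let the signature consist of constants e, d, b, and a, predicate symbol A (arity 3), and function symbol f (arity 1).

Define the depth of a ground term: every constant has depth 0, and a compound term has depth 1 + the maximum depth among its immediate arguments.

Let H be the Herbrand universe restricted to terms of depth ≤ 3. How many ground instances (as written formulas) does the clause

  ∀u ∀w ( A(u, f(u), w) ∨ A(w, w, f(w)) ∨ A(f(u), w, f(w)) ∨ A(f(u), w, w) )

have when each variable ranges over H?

Ground terms of depth ≤ 3:
  Let N_k count ground terms of depth at most k. Each non-constant term of depth ≤ k is some function symbol applied to depth-≤(k−1) arguments, giving N_k = 4 + N_{k-1}.
  N_0 = 4
  N_1 = 4 + 4 = 8
  N_2 = 4 + 8 = 12
  N_3 = 4 + 12 = 16
So there are 16 ground terms available for substitution.
Each of u, w ranges independently over the available ground terms, and distinct assignments produce distinct instances.
Number of ground instances = 16^2 = 256.

256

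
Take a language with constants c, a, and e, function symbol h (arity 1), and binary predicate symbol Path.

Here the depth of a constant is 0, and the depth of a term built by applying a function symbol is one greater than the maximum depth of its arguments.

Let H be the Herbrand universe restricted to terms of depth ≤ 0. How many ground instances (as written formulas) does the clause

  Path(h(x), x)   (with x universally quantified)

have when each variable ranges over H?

Ground terms of depth ≤ 0:
  If N_k denotes the number of depth-≤k ground terms, the 3 constants give N_0 = 3, and each function symbol of arity r contributes N_{k-1}^r new terms at level k: N_k = 3 + N_{k-1}.
  N_0 = 3
  Explicitly: c, a, e.
So there are 3 ground terms available for substitution.
There is 1 variable to instantiate (x),  occurring in at least one literal, so different choices give different ground instances.
Number of ground instances = 3.

3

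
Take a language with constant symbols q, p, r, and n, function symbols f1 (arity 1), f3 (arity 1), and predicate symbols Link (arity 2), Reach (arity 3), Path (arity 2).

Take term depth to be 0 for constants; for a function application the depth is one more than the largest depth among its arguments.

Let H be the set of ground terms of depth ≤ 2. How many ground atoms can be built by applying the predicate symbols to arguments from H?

23520

First count ground terms of depth ≤ 2.
Let N_k = |{terms of depth ≤ k}|. Then N_0 = 4 and N_k = 4 + N_{k-1} + N_{k-1} for k ≥ 1 (one summand per function symbol, arity giving the exponent).
N_0 = 4
N_1 = 4 + 4 + 4 = 12
N_2 = 4 + 12 + 12 = 28
So |H| = 28.
Each predicate of arity r yields |H|^r ground atoms (one per choice of an r-tuple from H):
  Link: 28^2 = 784;  Reach: 28^3 = 21952;  Path: 28^2 = 784
Total ground atoms: 784 + 21952 + 784 = 23520.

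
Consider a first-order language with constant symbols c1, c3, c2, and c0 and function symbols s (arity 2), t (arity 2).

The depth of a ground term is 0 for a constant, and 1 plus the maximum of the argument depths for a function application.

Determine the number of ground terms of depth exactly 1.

32

Write N_k for the number of ground terms of depth ≤ k. A term of depth ≤ k is either a constant or a function symbol applied to arguments of depth ≤ k−1, so N_k = 4 + N_{k-1}^2 + N_{k-1}^2.
N_0 = 4
N_1 = 4 + 4^2 + 4^2 = 36
Terms of depth exactly 1: N_1 − N_0 = 36 − 4 = 32.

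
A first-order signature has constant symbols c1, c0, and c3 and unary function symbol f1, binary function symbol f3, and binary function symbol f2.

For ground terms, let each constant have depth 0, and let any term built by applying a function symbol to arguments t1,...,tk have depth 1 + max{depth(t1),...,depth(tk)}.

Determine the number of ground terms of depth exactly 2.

1155

If N_k denotes the number of depth-≤k ground terms, the 3 constants give N_0 = 3, and each function symbol of arity r contributes N_{k-1}^r new terms at level k: N_k = 3 + N_{k-1} + N_{k-1}^2 + N_{k-1}^2.
N_0 = 3
N_1 = 3 + 3 + 3^2 + 3^2 = 24
N_2 = 3 + 24 + 24^2 + 24^2 = 1179
Terms of depth exactly 2: N_2 − N_1 = 1179 − 24 = 1155.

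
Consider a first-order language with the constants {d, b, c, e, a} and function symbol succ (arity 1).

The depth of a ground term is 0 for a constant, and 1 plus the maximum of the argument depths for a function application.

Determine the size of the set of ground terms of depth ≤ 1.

Let N_k count ground terms of depth at most k. Each non-constant term of depth ≤ k is some function symbol applied to depth-≤(k−1) arguments, giving N_k = 5 + N_{k-1}.
N_0 = 5
N_1 = 5 + 5 = 10
Explicitly: d, b, c, e, a, succ(d), succ(b), succ(c), succ(e), succ(a).

10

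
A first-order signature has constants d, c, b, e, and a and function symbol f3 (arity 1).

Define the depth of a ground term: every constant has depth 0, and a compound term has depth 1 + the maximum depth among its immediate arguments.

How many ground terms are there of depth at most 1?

10

Count level by level. With function symbols f3/1, the terms of depth ≤ k are the 5 constants together with each function applied to depth-≤(k−1) tuples, so N_k = 5 + N_{k-1}.
N_0 = 5
N_1 = 5 + 5 = 10
Explicitly: d, c, b, e, a, f3(d), f3(c), f3(b), f3(e), f3(a).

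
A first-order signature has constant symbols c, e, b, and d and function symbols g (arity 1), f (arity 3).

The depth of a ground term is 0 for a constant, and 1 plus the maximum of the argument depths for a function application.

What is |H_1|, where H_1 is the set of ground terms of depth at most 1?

72

If N_k denotes the number of depth-≤k ground terms, the 4 constants give N_0 = 4, and each function symbol of arity r contributes N_{k-1}^r new terms at level k: N_k = 4 + N_{k-1} + N_{k-1}^3.
N_0 = 4
N_1 = 4 + 4 + 4^3 = 72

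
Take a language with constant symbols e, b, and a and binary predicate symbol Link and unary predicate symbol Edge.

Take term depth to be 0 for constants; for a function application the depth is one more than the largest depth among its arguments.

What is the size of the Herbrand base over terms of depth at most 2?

First count ground terms of depth ≤ 2.
With no function symbols every ground term is a constant, so there are exactly 3 ground terms at every depth bound.
N_0 = 3
N_1 = 3
N_2 = 3
So |H| = 3.
A ground atom is a predicate applied to a tuple of terms from H, so the count is the sum over predicates of |H|^arity:
  Link: 3^2 = 9;  Edge: 3
Total ground atoms: 9 + 3 = 12.

12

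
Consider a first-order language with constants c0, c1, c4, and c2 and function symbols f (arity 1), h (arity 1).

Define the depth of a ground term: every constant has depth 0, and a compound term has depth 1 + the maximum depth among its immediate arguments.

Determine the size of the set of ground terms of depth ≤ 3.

60

Let N_k count ground terms of depth at most k. Each non-constant term of depth ≤ k is some function symbol applied to depth-≤(k−1) arguments, giving N_k = 4 + N_{k-1} + N_{k-1}.
N_0 = 4
N_1 = 4 + 4 + 4 = 12
N_2 = 4 + 12 + 12 = 28
N_3 = 4 + 28 + 28 = 60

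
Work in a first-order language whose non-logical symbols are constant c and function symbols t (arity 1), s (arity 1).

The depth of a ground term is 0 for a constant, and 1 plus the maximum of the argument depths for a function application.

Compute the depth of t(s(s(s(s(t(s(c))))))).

7

depth(s(c)) = 1 + depth(c) = 1 + 0 = 1
depth(t(s(c))) = 1 + depth(s(c)) = 1 + 1 = 2
depth(s(t(s(c)))) = 1 + depth(t(s(c))) = 1 + 2 = 3
depth(s(s(t(s(c))))) = 1 + depth(s(t(s(c)))) = 1 + 3 = 4
depth(s(s(s(t(s(c)))))) = 1 + depth(s(s(t(s(c))))) = 1 + 4 = 5
depth(s(s(s(s(t(s(c))))))) = 1 + depth(s(s(s(t(s(c)))))) = 1 + 5 = 6
depth(t(s(s(s(s(t(s(c)))))))) = 1 + depth(s(s(s(s(t(s(c))))))) = 1 + 6 = 7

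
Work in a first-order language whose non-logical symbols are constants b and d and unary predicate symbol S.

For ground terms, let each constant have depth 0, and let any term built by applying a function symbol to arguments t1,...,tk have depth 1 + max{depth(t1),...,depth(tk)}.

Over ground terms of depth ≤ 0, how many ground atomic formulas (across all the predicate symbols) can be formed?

First count ground terms of depth ≤ 0.
With no function symbols every ground term is a constant, so there are exactly 2 ground terms at every depth bound.
N_0 = 2
So |H| = 2.
Ground atoms are formed by filling each argument slot of a predicate with a term from H, so an r-ary predicate gives |H|^r atoms:
  S: 2
Total ground atoms: 2.

2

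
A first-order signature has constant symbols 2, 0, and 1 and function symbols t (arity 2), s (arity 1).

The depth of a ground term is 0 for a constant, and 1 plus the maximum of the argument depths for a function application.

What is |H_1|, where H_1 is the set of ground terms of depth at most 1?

15

Let N_k count ground terms of depth at most k. Each non-constant term of depth ≤ k is some function symbol applied to depth-≤(k−1) arguments, giving N_k = 3 + N_{k-1}^2 + N_{k-1}.
N_0 = 3
N_1 = 3 + 3^2 + 3 = 15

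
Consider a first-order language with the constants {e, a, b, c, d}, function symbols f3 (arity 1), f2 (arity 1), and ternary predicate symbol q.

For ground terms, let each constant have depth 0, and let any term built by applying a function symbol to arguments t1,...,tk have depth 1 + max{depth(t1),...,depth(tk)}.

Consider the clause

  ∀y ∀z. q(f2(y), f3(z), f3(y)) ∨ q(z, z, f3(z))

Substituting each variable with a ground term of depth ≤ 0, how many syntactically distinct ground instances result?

Ground terms of depth ≤ 0:
  Let N_k = |{terms of depth ≤ k}|. Then N_0 = 5 and N_k = 5 + N_{k-1} + N_{k-1} for k ≥ 1 (one summand per function symbol, arity giving the exponent).
  N_0 = 5
  Explicitly: e, a, b, c, d.
So there are 5 ground terms available for substitution.
The body mentions every one of the 2 quantified variables; since ground terms form a free algebra, no two substitutions collapse to the same formula.
Number of ground instances = 5^2 = 25.

25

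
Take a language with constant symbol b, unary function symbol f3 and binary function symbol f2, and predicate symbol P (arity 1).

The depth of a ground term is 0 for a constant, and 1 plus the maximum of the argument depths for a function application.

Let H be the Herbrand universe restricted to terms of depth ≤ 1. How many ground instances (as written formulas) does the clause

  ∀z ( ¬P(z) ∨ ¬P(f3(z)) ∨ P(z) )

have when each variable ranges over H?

3

Ground terms of depth ≤ 1:
  Let N_k count ground terms of depth at most k. Each non-constant term of depth ≤ k is some function symbol applied to depth-≤(k−1) arguments, giving N_k = 1 + N_{k-1} + N_{k-1}^2.
  N_0 = 1
  N_1 = 1 + 1 + 1^2 = 3
So there are 3 ground terms available for substitution.
There is 1 variable to instantiate (z),  occurring in at least one literal, so different choices give different ground instances.
Number of ground instances = 3.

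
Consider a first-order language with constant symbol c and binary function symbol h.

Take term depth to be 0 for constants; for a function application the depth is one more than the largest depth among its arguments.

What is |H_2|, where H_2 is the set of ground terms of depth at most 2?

5

Write N_k for the number of ground terms of depth ≤ k. A term of depth ≤ k is either a constant or a function symbol applied to arguments of depth ≤ k−1, so N_k = 1 + N_{k-1}^2.
N_0 = 1
N_1 = 1 + 1^2 = 2
N_2 = 1 + 2^2 = 5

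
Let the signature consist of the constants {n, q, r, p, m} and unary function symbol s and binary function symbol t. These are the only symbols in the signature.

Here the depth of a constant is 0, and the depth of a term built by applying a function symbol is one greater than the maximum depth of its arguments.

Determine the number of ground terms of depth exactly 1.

If N_k denotes the number of depth-≤k ground terms, the 5 constants give N_0 = 5, and each function symbol of arity r contributes N_{k-1}^r new terms at level k: N_k = 5 + N_{k-1} + N_{k-1}^2.
N_0 = 5
N_1 = 5 + 5 + 5^2 = 35
Terms of depth exactly 1: N_1 − N_0 = 35 − 5 = 30.

30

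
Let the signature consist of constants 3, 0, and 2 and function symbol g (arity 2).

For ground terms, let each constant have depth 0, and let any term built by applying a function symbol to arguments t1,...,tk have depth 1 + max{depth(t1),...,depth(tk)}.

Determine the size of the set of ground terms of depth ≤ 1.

12

Let N_k count ground terms of depth at most k. Each non-constant term of depth ≤ k is some function symbol applied to depth-≤(k−1) arguments, giving N_k = 3 + N_{k-1}^2.
N_0 = 3
N_1 = 3 + 3^2 = 12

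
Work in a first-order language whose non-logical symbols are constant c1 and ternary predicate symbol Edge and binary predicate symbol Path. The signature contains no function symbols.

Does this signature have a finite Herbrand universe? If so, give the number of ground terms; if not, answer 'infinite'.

1

There are no function symbols, so the only ground term is the single constant.
The Herbrand universe is {c1}, finite with 1 element.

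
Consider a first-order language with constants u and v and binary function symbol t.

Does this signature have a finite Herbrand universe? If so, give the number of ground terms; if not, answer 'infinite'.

The signature has at least one function symbol (t, arity 2) and at least one constant (u).
Iterating t gives infinitely many distinct ground terms: u, t(u, u), t(t(u, u), t(u, u)), ...
So the Herbrand universe is infinite.

infinite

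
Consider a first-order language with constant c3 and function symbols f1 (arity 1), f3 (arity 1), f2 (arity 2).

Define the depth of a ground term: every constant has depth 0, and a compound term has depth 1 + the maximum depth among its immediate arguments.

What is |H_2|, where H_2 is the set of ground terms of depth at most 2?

Write N_k for the number of ground terms of depth ≤ k. A term of depth ≤ k is either a constant or a function symbol applied to arguments of depth ≤ k−1, so N_k = 1 + N_{k-1} + N_{k-1} + N_{k-1}^2.
N_0 = 1
N_1 = 1 + 1 + 1 + 1^2 = 4
N_2 = 1 + 4 + 4 + 4^2 = 25

25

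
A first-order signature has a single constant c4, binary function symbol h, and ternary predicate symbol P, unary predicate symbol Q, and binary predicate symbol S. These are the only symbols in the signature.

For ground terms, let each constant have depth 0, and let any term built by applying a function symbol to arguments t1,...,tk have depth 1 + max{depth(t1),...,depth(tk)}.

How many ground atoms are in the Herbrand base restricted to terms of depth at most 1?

First count ground terms of depth ≤ 1.
Let N_k count ground terms of depth at most k. Each non-constant term of depth ≤ k is some function symbol applied to depth-≤(k−1) arguments, giving N_k = 1 + N_{k-1}^2.
N_0 = 1
N_1 = 1 + 1^2 = 2
So |H| = 2.
Each predicate of arity r yields |H|^r ground atoms (one per choice of an r-tuple from H):
  P: 2^3 = 8;  Q: 2;  S: 2^2 = 4
Total ground atoms: 8 + 2 + 4 = 14.

14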